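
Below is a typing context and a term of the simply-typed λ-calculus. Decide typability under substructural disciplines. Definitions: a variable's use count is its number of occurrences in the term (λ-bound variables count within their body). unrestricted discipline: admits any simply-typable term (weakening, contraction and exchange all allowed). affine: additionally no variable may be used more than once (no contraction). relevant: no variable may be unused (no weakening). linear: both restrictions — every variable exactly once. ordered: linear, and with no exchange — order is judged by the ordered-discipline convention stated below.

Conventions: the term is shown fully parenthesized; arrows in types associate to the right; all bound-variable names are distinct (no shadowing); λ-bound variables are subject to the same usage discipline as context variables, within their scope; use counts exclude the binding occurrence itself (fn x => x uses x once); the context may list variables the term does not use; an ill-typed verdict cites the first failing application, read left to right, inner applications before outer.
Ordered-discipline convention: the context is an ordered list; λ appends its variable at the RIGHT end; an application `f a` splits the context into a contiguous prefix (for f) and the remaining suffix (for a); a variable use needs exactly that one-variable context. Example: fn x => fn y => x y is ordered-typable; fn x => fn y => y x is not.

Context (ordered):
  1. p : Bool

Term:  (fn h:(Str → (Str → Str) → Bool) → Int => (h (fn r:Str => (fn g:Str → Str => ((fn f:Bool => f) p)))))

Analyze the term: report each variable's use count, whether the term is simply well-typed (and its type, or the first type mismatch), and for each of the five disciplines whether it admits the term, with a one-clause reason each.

use counts: p: 1×; h (λ-bound): 1×; r (λ-bound): 0×; g (λ-bound): 0×; f (λ-bound): 1×
order of uses: h, f, p
typing: well-typed — term : ((Str → (Str → Str) → Bool) → Int) → Int
ordered ✗ (unused: r, g — weakening required)
linear ✗ (unused: r, g — weakening required)
affine ✓ (no duplicate uses among p, h, r, g, f)
relevant ✗ (unused: r, g — weakening required)
unrestricted ✓ (type-checks (((Str → (Str → Str) → Bool) → Int) → Int) and nothing is barred)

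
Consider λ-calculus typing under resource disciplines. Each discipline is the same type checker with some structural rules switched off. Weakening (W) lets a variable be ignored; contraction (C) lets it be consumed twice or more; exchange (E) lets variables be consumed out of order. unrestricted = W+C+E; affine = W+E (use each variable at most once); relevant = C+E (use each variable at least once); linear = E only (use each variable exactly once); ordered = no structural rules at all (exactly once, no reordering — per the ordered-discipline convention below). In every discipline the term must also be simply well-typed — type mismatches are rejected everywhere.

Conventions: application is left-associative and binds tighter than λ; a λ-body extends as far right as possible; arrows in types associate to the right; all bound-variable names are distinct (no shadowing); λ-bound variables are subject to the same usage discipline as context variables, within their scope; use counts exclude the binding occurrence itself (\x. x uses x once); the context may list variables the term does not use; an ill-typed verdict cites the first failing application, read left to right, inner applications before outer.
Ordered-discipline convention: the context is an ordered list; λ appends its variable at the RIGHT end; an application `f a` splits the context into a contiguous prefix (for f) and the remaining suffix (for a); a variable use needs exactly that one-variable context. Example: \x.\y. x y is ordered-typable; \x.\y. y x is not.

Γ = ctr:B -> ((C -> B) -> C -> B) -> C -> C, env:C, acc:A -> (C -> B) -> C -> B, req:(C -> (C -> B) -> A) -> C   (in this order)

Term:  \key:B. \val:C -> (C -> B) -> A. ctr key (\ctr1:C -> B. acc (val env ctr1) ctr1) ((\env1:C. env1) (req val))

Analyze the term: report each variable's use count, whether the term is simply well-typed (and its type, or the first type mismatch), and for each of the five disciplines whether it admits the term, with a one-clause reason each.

usage: ctr: 1, env: 1, acc: 1, req: 1, key (λ-bound): 1, val (λ-bound): 2, ctr1 (λ-bound): 2, env1 (λ-bound): 1
uses in reading order: ctr, key, acc, val, env, ctr1, ctr1, env1, req, val
typing: well-typed — term : B -> (C -> (C -> B) -> A) -> C
ordered: ✗ — uses contraction: val ×2, ctr1 ×2
linear: ✗ — uses contraction: val ×2, ctr1 ×2
affine: ✗ — uses contraction: val ×2, ctr1 ×2
relevant: ✓ — every one of ctr, env, acc, req, key, val, ctr1, env1 appears
unrestricted: ✓ — type-checks (B -> (C -> (C -> B) -> A) -> C) and nothing is barred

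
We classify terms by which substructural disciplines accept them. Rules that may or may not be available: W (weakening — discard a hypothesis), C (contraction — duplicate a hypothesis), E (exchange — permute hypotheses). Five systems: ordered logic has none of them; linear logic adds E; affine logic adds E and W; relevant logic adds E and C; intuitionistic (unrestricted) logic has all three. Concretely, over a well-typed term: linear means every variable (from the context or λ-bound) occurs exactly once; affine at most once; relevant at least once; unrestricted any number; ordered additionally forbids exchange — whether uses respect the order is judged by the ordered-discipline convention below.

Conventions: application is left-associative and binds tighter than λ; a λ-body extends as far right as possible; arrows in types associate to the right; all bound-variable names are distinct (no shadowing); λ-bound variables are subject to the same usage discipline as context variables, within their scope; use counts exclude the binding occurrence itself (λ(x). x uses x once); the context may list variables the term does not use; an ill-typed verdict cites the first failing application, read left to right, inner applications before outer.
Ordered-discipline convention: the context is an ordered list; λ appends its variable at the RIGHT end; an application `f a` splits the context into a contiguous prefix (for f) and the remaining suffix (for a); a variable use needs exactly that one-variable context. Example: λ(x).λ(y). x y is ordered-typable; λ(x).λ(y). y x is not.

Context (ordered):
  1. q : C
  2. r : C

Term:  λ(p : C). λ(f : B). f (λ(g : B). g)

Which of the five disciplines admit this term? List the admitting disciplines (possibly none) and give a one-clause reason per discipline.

admitting disciplines: none
usage: q: 0; r: 0; p (bound): 0; f (bound): 1; g (bound): 1
left-to-right use order: f, g
typing: ill-typed: can't apply a value of type B
ordered: ✗, the type mismatch rejects it
linear: ✗, not simply typable
affine: ✗, fails simple typing
relevant: ✗, a type mismatch blocks all five
unrestricted: ✗, the type mismatch rejects it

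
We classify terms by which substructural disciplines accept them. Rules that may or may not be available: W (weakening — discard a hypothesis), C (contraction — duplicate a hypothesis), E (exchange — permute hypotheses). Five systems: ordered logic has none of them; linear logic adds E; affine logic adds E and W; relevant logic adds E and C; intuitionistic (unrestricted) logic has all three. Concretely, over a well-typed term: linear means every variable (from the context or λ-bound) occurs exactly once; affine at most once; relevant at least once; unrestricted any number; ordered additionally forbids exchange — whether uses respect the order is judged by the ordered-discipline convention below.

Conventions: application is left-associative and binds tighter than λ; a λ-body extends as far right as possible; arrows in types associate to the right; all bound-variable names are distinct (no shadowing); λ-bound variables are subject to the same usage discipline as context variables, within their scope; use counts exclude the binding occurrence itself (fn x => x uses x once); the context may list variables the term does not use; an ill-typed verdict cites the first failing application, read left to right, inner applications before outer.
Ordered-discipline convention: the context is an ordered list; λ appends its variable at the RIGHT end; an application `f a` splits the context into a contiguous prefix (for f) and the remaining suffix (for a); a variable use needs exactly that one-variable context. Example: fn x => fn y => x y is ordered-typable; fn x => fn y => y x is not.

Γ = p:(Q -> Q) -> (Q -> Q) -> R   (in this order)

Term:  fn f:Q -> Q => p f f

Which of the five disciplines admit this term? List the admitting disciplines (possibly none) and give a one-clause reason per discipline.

admitted in: relevant, unrestricted
variable uses: p ×1; f [bound] ×2
left-to-right use order: p, f, f
typing: the term checks, with type (Q -> Q) -> R
ordered ✗ (needs contraction — f ×2)
linear ✗ (needs contraction — f ×2)
affine ✗ (needs contraction — f ×2)
relevant ✓ (p, f: all used, weakening unneeded)
unrestricted ✓ (well-typed at (Q -> Q) -> R; no restrictions here)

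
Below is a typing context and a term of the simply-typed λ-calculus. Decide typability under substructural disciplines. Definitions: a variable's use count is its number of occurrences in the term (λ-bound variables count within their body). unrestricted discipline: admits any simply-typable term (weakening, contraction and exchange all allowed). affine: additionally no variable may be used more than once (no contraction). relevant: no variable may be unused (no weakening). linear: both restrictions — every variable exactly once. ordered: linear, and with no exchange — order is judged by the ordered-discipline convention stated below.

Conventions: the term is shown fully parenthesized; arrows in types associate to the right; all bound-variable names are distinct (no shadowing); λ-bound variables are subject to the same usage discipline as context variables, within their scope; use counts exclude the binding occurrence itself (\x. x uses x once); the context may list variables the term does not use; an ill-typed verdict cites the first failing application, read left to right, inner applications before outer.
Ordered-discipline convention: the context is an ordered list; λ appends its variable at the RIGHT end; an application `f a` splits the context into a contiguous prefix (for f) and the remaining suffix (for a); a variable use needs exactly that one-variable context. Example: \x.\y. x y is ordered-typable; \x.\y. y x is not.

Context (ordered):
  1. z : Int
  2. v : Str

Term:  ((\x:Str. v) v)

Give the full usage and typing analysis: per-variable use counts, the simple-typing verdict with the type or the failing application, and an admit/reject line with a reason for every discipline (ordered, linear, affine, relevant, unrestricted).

counts: z ×0; v ×2; x [bound] ×0
left-to-right use order: v, v
typing: the term checks, with type Str
ordered: ✗ — uses contraction: v ×2; needs weakening: z, x unused
linear: ✗ — uses contraction: v ×2; needs weakening: z, x unused
affine: ✗ — uses contraction: v ×2
relevant: ✗ — needs weakening: z, x unused
unrestricted: ✓ — typability at Str is all that's needed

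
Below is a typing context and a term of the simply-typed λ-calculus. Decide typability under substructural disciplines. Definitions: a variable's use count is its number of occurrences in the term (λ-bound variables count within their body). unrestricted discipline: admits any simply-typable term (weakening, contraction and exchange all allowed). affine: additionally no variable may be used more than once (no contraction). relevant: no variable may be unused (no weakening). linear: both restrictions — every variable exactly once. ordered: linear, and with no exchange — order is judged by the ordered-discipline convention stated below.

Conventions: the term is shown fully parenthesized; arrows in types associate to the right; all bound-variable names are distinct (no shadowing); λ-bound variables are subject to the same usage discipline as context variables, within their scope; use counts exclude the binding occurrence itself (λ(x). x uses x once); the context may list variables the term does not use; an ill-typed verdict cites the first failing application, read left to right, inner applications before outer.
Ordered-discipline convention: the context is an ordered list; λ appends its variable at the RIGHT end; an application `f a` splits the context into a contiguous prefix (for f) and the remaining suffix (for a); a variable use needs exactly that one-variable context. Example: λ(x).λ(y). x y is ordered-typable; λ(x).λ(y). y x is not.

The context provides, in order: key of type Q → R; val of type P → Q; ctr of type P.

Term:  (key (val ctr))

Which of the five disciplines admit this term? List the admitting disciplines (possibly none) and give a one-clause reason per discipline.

admitted by: ordered, linear, affine, relevant, unrestricted
usage: key=1, val=1, ctr=1
order of uses: key, val, ctr
typing: ✓ — R
ordered: ✓, key, val, ctr: once each, no exchange needed
linear: ✓, key, val, ctr: one use apiece
affine: ✓, no duplicate uses among key, val, ctr
relevant: ✓, every one of key, val, ctr appears
unrestricted: ✓, typability at R is all that's needed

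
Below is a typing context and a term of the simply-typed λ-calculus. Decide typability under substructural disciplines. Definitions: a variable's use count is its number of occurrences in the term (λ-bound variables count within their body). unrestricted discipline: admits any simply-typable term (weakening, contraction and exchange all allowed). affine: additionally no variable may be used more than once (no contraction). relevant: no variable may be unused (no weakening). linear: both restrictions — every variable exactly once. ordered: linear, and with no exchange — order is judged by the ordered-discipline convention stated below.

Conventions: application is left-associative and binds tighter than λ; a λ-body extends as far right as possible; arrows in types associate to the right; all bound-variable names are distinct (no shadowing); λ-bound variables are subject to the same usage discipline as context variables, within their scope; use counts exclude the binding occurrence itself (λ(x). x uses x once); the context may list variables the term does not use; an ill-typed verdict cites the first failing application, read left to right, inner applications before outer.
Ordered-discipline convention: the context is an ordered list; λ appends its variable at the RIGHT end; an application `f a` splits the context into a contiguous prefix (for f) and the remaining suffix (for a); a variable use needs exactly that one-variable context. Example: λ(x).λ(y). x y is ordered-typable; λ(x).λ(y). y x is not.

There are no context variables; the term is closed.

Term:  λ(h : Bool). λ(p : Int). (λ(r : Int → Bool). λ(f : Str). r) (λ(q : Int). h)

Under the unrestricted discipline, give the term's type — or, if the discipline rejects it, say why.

term : Bool → Int → Str → Int → Bool
usage: h (λ-bound) ×1, p (λ-bound) ×0, r (λ-bound) ×1, f (λ-bound) ×0, q (λ-bound) ×0
use order (left to right): r, h
typing: well-typed — term : Bool → Int → Str → Int → Bool
across the five disciplines: ordered ✗, linear ✗, affine ✓, relevant ✗, unrestricted ✓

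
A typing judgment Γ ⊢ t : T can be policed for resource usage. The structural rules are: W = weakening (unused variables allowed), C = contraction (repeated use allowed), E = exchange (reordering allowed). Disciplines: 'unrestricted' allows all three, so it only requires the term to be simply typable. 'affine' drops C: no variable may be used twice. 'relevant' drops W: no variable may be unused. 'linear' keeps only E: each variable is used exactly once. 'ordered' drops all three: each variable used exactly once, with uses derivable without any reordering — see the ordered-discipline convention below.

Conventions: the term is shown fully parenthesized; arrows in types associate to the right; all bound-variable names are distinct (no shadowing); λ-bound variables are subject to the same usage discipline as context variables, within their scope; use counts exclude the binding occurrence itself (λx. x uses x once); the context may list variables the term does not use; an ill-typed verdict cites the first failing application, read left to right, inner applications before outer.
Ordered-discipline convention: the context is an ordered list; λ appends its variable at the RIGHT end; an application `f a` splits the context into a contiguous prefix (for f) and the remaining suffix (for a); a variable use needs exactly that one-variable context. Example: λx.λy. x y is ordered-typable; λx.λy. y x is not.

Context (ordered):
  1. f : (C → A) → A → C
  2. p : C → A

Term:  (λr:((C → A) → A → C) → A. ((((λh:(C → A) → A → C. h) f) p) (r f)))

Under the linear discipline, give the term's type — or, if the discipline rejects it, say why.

not well-typed under linear — repeated use of f ×2
use counts: f: 2, p: 1, r (λ-bound): 1, h (λ-bound): 1
order of uses: h, f, p, r, f
typing: the term checks, with type (((C → A) → A → C) → A) → C
all disciplines: ordered ✗; linear ✗; affine ✗; relevant ✓; unrestricted ✓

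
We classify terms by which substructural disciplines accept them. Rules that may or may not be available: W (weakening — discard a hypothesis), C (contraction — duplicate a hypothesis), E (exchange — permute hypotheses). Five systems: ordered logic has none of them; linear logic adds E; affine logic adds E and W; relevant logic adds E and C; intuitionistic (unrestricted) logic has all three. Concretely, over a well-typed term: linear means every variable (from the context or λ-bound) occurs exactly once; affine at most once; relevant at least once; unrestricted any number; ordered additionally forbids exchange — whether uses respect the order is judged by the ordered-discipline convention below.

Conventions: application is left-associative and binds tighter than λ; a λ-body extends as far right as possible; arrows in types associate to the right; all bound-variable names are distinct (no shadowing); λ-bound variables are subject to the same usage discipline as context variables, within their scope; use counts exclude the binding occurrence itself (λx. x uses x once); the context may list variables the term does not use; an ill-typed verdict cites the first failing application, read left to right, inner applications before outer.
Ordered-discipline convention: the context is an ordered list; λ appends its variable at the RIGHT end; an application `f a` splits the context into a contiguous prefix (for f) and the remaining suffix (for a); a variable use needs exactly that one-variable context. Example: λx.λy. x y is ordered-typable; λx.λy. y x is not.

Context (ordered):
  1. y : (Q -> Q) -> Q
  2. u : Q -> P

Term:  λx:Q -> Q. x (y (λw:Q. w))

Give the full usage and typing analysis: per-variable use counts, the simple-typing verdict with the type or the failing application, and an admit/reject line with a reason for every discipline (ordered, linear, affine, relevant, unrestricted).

counts: y ×1, u ×0, x (λ-bound) ×1, w (λ-bound) ×1
left-to-right use order: x, y, w
typing: well-typed — term : (Q -> Q) -> Q
ordered: ✗, u left unused
linear: ✗, u left unused
affine: ✓, y, u, x, w: no repeats, contraction unneeded
relevant: ✗, u left unused
unrestricted: ✓, well-typed at (Q -> Q) -> Q; no restrictions here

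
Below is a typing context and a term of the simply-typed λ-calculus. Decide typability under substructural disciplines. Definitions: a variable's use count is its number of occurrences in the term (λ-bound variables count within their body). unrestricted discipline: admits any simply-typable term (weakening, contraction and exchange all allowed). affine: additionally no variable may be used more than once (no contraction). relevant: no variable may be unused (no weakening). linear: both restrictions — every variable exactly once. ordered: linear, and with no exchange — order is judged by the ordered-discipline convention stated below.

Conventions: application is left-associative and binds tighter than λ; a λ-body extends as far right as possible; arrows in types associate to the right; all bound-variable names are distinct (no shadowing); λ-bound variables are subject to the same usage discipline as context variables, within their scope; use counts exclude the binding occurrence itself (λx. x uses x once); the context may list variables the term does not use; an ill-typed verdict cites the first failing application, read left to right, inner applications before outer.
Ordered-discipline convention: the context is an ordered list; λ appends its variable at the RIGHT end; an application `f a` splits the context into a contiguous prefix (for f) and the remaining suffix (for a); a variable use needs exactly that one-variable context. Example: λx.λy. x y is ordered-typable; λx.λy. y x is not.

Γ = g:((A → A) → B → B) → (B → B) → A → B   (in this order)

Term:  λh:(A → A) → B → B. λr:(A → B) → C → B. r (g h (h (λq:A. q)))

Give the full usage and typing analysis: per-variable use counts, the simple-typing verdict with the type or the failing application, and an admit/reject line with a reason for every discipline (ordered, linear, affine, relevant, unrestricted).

use counts: g: 1×; h [bound]: 2×; r [bound]: 1×; q [bound]: 1×
use order (left to right): r, g, h, h, q
typing: well-typed at ((A → A) → B → B) → ((A → B) → C → B) → C → B
ordered: ✗, uses contraction: h ×2
linear: ✗, uses contraction: h ×2
affine: ✗, uses contraction: h ×2
relevant: ✓, none of g, h, r, q goes unused
unrestricted: ✓, typability at ((A → A) → B → B) → ((A → B) → C → B) → C → B is all that's needed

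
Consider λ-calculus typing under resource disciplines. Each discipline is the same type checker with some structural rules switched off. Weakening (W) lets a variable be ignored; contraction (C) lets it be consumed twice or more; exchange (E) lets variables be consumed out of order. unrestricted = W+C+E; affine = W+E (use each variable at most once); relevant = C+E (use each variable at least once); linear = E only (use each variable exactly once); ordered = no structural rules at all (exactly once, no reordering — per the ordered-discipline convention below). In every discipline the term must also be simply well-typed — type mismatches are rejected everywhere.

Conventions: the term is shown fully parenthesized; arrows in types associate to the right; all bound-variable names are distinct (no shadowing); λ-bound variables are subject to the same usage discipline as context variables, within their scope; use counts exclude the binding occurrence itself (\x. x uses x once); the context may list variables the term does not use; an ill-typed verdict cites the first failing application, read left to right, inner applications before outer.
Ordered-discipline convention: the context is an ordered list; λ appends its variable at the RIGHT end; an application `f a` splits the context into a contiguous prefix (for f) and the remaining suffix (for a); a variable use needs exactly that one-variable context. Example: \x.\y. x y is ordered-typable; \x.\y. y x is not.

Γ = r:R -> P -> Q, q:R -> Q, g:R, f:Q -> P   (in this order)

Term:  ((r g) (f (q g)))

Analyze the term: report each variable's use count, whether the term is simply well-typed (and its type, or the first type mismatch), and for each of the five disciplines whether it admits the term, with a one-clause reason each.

usage: r ×1; q ×1; g ×2; f ×1
use order (left to right): r, g, f, q, g
typing: well-typed — term : Q
ordered: ✗, uses contraction: g ×2
linear: ✗, uses contraction: g ×2
affine: ✗, uses contraction: g ×2
relevant: ✓, at least one use each (r, q, g, f)
unrestricted: ✓, typability at Q is all that's needed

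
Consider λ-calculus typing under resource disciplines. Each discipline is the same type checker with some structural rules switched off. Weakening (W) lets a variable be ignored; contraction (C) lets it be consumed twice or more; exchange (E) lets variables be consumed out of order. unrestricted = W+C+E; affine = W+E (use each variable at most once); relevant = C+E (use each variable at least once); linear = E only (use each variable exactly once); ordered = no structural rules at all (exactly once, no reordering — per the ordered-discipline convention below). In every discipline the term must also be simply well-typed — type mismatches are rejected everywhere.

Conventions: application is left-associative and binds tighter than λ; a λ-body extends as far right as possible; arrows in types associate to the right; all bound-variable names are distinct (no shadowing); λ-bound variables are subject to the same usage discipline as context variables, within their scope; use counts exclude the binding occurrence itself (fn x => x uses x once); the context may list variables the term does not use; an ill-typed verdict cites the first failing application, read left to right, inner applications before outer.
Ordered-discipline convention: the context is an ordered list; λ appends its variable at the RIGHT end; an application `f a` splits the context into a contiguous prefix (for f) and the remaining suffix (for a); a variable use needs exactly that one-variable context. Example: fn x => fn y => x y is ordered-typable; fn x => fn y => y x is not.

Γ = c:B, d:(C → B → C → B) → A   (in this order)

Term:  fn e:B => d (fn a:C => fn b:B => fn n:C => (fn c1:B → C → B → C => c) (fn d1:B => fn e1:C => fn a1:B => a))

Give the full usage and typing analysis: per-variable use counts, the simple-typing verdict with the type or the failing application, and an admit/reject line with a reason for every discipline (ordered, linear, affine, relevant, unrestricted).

use counts: c=1; d=1; e [bound]=0; a [bound]=1; b [bound]=0; n [bound]=0; c1 [bound]=0; d1 [bound]=0; e1 [bound]=0; a1 [bound]=0
uses in reading order: d, c, a
typing: well-typed — term : B → A
ordered ✗ (e, b, n, c1, d1, e1, a1 left unused)
linear ✗ (e, b, n, c1, d1, e1, a1 left unused)
affine ✓ (at most one use each (c, d, e, a, b, n, c1, d1, e1, a1))
relevant ✗ (e, b, n, c1, d1, e1, a1 left unused)
unrestricted ✓ (type-checks (B → A) and nothing is barred)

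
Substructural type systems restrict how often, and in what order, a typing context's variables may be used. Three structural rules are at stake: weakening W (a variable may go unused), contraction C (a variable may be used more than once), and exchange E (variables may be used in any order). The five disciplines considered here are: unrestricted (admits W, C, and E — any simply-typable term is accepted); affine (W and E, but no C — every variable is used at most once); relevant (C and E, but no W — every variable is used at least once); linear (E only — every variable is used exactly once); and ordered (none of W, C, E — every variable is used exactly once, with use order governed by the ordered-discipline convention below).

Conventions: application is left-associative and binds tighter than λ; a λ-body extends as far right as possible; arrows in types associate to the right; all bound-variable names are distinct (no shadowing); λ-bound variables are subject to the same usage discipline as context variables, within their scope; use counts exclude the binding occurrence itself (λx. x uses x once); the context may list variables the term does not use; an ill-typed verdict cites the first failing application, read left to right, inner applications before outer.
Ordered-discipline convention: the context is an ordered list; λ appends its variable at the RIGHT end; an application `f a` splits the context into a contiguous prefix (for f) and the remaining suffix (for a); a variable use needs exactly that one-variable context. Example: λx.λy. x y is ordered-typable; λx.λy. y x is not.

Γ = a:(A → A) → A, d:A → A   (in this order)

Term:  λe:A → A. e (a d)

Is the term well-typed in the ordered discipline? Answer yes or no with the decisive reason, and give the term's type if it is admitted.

no — no contiguous prefix/suffix split fits e, a, d
variable uses: a=1; d=1; e (λ-bound)=1
left-to-right use order: e, a, d
typing: well-typed — term : (A → A) → A
per-discipline verdicts: ordered ✗ | linear ✓ | affine ✓ | relevant ✓ | unrestricted ✓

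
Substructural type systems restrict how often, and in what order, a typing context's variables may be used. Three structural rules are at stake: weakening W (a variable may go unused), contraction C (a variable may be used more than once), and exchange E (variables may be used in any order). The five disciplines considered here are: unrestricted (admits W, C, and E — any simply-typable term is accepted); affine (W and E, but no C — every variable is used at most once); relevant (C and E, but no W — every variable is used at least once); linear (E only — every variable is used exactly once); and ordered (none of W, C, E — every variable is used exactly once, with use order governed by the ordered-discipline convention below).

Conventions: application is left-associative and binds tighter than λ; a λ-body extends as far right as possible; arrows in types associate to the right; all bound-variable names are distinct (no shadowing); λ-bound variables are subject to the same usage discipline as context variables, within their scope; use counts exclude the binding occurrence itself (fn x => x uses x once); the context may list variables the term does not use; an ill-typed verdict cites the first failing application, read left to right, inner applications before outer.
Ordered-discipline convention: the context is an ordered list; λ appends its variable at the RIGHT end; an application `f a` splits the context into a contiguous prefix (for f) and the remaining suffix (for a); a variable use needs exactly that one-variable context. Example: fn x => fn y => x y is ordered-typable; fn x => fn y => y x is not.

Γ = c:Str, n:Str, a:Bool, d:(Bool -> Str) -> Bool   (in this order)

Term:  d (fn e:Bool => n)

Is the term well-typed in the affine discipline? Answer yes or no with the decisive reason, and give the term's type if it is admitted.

yes — no duplicate uses among c, n, a, d, e; term : Bool
usage: c ×0, n ×1, a ×0, d ×1, e (λ-bound) ×0
left-to-right use order: d, n
typing: ✓ — Bool
all disciplines: ordered ✗, linear ✗, affine ✓, relevant ✗, unrestricted ✓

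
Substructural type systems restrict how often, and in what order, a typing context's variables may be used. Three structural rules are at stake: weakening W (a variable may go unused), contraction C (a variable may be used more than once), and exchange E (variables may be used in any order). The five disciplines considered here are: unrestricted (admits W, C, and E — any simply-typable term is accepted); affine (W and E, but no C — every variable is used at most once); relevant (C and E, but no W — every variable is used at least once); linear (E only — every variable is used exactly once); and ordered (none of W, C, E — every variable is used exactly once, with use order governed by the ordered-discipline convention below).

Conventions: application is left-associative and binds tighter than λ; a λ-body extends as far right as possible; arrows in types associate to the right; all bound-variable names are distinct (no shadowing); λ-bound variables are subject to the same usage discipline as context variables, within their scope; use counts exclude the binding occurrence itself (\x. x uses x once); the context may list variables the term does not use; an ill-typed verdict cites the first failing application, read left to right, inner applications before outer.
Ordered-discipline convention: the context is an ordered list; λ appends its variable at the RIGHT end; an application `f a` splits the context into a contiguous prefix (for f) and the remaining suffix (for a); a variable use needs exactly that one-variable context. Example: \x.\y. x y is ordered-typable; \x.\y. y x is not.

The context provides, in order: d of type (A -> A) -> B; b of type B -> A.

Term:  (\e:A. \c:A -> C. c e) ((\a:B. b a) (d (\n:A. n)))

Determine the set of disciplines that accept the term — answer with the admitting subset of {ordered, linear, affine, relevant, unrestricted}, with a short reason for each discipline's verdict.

admitting disciplines: linear, affine, relevant, unrestricted
variable uses: d: 1×; b: 1×; e [bound]: 1×; c [bound]: 1×; a [bound]: 1×; n [bound]: 1×
uses in reading order: c, e, b, a, d, n
typing: ✓ — (A -> C) -> C
ordered ✗ (no contiguous prefix/suffix split fits c, e, b, a, d, n)
linear ✓ (d, b, e, c, a, n: one use apiece)
affine ✓ (none of d, b, e, c, a, n used more than once)
relevant ✓ (at least one use each (d, b, e, c, a, n))
unrestricted ✓ (typability at (A -> C) -> C is all that's needed)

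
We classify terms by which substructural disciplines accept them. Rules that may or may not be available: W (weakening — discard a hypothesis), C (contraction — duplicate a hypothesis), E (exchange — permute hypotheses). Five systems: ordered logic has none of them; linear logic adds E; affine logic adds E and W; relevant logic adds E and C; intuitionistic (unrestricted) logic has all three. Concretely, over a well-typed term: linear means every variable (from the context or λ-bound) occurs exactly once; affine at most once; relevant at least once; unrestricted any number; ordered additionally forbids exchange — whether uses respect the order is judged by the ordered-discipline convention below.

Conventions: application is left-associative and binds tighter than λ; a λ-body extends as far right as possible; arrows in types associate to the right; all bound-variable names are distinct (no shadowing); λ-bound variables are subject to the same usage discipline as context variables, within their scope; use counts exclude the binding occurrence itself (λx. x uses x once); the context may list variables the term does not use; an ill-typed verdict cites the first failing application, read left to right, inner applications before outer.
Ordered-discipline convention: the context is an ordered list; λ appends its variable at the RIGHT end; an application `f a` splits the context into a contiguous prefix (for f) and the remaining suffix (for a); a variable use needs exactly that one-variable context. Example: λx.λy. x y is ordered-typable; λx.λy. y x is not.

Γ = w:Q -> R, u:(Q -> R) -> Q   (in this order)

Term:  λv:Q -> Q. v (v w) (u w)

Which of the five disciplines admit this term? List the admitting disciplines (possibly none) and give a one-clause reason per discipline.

admitted in: none
variable uses: w=2; u=1; v (bound)=2
order of uses: v, v, w, u, w
typing: ill-typed: argument of type Q -> R where Q is required
ordered: ✗ — a type mismatch blocks all five
linear: ✗ — the type mismatch rejects it
affine: ✗ — not simply typable
relevant: ✗ — fails simple typing
unrestricted: ✗ — a type mismatch blocks all five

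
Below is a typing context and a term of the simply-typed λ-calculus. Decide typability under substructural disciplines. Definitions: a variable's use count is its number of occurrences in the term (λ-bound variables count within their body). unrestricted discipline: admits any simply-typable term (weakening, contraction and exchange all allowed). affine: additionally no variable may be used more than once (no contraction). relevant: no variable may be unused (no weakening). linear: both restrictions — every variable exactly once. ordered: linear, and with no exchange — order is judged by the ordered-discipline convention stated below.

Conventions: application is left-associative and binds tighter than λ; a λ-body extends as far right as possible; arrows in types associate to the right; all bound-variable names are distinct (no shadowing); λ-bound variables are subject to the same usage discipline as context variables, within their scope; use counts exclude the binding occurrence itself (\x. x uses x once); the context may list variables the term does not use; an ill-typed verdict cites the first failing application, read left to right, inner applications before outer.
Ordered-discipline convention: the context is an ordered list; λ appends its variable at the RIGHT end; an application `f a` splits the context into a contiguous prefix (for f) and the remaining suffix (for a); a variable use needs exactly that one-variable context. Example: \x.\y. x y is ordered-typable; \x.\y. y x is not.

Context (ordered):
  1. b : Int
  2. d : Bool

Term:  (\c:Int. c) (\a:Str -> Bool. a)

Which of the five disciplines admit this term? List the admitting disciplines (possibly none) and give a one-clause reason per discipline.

admitted by: none
use counts: b=0; d=0; c (bound)=1; a (bound)=1
order of uses: c, a
typing: ill-typed: an argument (Str -> Bool) -> Str -> Bool mismatches the expected Int
ordered: ✗, the type mismatch rejects it
linear: ✗, not simply typable
affine: ✗, fails simple typing
relevant: ✗, a type mismatch blocks all five
unrestricted: ✗, the type mismatch rejects it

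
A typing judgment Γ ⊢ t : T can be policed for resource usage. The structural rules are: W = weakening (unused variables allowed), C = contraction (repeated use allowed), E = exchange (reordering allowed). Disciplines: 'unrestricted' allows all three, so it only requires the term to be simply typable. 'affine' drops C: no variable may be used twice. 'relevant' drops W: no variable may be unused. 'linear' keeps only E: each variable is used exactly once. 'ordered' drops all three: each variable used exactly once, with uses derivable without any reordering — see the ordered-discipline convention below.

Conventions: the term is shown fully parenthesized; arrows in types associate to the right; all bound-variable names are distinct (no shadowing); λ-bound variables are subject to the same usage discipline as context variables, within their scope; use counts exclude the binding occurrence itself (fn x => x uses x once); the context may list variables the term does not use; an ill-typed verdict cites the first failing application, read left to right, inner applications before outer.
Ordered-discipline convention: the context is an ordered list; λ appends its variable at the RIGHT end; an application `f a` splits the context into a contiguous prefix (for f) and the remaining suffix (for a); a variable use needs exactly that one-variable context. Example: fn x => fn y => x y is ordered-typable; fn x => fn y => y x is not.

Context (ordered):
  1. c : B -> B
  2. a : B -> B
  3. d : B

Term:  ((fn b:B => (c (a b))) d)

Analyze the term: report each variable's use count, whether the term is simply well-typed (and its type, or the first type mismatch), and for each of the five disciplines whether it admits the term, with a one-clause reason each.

usage: c ×1, a ×1, d ×1, b [bound] ×1
uses in reading order: c, a, b, d
typing: ✓ — B
ordered ✓ (one use each (c, a, d, b); ordered split holds)
linear ✓ (c, a, d, b: one use apiece)
affine ✓ (at most one use each (c, a, d, b))
relevant ✓ (at least one use each (c, a, d, b))
unrestricted ✓ (type-checks (B) and nothing is barred)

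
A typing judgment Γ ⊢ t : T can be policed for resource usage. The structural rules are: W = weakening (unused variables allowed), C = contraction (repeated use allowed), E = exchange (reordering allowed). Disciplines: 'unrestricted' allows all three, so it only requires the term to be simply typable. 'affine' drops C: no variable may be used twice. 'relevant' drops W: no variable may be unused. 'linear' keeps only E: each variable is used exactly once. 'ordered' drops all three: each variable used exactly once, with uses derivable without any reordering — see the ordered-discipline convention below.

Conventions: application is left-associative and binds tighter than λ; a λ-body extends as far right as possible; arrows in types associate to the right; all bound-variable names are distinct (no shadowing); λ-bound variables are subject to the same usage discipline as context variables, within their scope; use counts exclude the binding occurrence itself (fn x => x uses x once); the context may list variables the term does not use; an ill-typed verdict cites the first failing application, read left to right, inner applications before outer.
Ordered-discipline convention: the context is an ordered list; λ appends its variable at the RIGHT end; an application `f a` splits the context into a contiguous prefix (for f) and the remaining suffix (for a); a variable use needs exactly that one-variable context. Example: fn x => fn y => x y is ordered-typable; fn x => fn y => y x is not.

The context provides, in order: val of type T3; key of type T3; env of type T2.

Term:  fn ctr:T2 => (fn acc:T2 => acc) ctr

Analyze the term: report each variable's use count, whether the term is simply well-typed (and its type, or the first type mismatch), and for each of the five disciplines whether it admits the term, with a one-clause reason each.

counts: val=0; key=0; env=0; ctr (bound)=1; acc (bound)=1
order of uses: acc, ctr
typing: the term checks, with type T2 -> T2
ordered ✗ (val, key, env never used (weakening))
linear ✗ (val, key, env never used (weakening))
affine ✓ (none of val, key, env, ctr, acc used more than once)
relevant ✗ (val, key, env never used (weakening))
unrestricted ✓ (type-checks (T2 -> T2) and nothing is barred)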